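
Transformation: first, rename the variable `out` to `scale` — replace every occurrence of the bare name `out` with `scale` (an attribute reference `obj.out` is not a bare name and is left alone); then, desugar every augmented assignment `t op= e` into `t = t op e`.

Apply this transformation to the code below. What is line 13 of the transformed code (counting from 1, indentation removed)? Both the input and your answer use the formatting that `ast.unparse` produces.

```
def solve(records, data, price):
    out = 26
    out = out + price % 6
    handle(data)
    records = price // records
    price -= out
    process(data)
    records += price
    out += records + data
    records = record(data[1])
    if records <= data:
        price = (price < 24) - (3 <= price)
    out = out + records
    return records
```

scale = scale + records

Transformed code:
def solve(records, data, price):
    scale = 26
    scale = scale + price % 6
    handle(data)
    records = price // records
    price = price - scale
    process(data)
    records = records + price
    scale = scale + (records + data)
    records = record(data[1])
    if records <= data:
        price = (price < 24) - (3 <= price)
    scale = scale + records
    return records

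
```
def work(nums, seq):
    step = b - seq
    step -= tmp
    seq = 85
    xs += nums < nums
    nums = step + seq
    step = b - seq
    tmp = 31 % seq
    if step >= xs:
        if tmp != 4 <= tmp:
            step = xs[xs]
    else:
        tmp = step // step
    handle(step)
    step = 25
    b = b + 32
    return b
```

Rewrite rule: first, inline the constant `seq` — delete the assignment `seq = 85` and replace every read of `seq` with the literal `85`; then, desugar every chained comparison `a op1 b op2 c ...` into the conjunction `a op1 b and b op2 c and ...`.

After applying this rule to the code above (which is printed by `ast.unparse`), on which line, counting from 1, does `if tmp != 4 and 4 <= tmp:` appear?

9

Transformed code:
def work(nums, seq):
    step = b - 85
    step -= tmp
    xs += nums < nums
    nums = step + 85
    step = b - 85
    tmp = 31 % 85
    if step >= xs:
        if tmp != 4 and 4 <= tmp:
            step = xs[xs]
    else:
        tmp = step // step
    handle(step)
    step = 25
    b = b + 32
    return b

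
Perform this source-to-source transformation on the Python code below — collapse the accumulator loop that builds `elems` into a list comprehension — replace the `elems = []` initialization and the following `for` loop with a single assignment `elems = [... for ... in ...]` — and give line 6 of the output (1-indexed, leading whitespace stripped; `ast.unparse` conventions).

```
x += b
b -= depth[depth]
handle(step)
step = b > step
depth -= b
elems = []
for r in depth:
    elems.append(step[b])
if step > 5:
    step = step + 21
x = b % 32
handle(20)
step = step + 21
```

Transformed code:
x += b
b -= depth[depth]
handle(step)
step = b > step
depth -= b
elems = [step[b] for r in depth]
if step > 5:
    step = step + 21
x = b % 32
handle(20)
step = step + 21

elems = [step[b] for r in depth]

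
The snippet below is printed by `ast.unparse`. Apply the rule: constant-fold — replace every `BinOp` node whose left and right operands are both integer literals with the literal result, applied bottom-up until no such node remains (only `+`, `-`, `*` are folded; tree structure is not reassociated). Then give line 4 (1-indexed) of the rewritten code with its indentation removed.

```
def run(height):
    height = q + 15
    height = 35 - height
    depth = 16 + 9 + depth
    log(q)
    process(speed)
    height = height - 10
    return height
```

Transformed code:
def run(height):
    height = q + 15
    height = 35 - height
    depth = 25 + depth
    log(q)
    process(speed)
    height = height - 10
    return height

depth = 25 + depth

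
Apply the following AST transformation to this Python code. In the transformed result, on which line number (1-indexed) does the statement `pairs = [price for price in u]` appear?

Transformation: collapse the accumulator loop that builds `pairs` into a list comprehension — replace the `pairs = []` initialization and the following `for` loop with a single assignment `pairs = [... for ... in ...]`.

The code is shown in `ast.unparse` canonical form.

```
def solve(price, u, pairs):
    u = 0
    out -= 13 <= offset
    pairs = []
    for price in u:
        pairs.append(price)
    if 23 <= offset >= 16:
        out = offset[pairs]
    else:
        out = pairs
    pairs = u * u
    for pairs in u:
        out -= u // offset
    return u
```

4

Transformed code:
def solve(price, u, pairs):
    u = 0
    out -= 13 <= offset
    pairs = [price for price in u]
    if 23 <= offset >= 16:
        out = offset[pairs]
    else:
        out = pairs
    pairs = u * u
    for pairs in u:
        out -= u // offset
    return u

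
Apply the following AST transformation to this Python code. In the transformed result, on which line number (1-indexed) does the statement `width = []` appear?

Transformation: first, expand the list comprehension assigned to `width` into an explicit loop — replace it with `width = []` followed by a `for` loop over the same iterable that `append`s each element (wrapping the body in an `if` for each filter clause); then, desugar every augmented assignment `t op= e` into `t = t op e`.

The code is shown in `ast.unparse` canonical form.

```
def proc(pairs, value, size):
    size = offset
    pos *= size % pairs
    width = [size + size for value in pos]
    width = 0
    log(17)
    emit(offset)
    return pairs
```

Transformed code:
def proc(pairs, value, size):
    size = offset
    pos = pos * (size % pairs)
    width = []
    for value in pos:
        width.append(size + size)
    width = 0
    log(17)
    emit(offset)
    return pairs

4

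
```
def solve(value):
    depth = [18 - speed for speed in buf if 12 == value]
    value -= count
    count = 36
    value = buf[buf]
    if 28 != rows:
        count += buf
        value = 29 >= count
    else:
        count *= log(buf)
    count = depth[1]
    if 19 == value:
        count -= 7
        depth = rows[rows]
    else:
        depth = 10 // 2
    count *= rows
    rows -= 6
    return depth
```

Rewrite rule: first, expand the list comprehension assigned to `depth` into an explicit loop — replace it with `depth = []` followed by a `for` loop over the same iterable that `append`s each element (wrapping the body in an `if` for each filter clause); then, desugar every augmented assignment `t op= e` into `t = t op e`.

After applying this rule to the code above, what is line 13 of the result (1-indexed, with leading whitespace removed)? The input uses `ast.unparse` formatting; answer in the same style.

Transformed code:
def solve(value):
    depth = []
    for speed in buf:
        if 12 == value:
            depth.append(18 - speed)
    value = value - count
    count = 36
    value = buf[buf]
    if 28 != rows:
        count = count + buf
        value = 29 >= count
    else:
        count = count * log(buf)
    count = depth[1]
    if 19 == value:
        count = count - 7
        depth = rows[rows]
    else:
        depth = 10 // 2
    count = count * rows
    rows = rows - 6
    return depth

count = count * log(buf)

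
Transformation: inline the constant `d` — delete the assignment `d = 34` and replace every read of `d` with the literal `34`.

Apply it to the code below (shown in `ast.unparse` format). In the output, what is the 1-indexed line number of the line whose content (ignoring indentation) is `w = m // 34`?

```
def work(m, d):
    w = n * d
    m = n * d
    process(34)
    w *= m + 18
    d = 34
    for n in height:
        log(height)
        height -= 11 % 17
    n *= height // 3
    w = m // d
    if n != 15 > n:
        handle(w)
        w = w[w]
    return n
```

Transformed code:
def work(m, d):
    w = n * 34
    m = n * 34
    process(34)
    w *= m + 18
    for n in height:
        log(height)
        height -= 11 % 17
    n *= height // 3
    w = m // 34
    if n != 15 > n:
        handle(w)
        w = w[w]
    return n

10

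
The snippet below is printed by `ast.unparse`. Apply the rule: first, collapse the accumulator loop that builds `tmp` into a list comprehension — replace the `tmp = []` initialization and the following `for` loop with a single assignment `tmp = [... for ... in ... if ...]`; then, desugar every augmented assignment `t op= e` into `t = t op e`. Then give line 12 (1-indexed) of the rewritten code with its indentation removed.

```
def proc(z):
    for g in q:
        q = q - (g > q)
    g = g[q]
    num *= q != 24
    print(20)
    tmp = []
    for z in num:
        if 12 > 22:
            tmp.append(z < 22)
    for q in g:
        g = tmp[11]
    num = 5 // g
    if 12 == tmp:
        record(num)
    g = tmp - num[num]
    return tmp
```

Transformed code:
def proc(z):
    for g in q:
        q = q - (g > q)
    g = g[q]
    num = num * (q != 24)
    print(20)
    tmp = [z < 22 for z in num if 12 > 22]
    for q in g:
        g = tmp[11]
    num = 5 // g
    if 12 == tmp:
        record(num)
    g = tmp - num[num]
    return tmp

record(num)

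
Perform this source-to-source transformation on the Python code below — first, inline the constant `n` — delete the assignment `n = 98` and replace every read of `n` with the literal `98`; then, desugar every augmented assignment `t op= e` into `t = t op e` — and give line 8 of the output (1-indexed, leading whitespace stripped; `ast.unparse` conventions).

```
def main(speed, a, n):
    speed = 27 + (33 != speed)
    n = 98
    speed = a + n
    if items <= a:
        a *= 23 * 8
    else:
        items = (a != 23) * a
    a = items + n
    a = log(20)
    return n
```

Transformed code:
def main(speed, a, n):
    speed = 27 + (33 != speed)
    speed = a + 98
    if items <= a:
        a = a * (23 * 8)
    else:
        items = (a != 23) * a
    a = items + 98
    a = log(20)
    return 98

a = items + 98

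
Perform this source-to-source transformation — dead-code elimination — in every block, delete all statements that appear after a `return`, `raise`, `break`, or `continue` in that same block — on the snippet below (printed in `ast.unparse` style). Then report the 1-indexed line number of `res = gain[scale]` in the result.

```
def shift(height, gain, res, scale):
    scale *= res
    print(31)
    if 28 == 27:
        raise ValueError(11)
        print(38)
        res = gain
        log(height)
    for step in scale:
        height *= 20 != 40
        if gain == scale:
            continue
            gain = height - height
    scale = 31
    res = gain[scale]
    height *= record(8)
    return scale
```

11

Transformed code:
def shift(height, gain, res, scale):
    scale *= res
    print(31)
    if 28 == 27:
        raise ValueError(11)
    for step in scale:
        height *= 20 != 40
        if gain == scale:
            continue
    scale = 31
    res = gain[scale]
    height *= record(8)
    return scale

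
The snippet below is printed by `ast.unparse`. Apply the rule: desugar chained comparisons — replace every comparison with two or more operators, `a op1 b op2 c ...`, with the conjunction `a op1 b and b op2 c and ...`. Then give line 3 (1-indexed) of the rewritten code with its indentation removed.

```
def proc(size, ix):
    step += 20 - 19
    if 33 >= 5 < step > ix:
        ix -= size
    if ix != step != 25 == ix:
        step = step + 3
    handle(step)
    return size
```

if 33 >= 5 and 5 < step and (step > ix):

Transformed code:
def proc(size, ix):
    step += 20 - 19
    if 33 >= 5 and 5 < step and (step > ix):
        ix -= size
    if ix != step and step != 25 and (25 == ix):
        step = step + 3
    handle(step)
    return size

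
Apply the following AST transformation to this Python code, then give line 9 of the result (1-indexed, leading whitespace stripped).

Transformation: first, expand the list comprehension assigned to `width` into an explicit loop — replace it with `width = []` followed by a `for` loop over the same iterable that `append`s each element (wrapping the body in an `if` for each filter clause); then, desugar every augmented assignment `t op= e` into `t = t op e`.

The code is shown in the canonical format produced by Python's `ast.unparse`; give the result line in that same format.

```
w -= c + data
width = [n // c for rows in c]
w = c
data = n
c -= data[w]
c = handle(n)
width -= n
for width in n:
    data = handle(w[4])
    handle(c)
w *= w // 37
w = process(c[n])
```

width = width - n

Transformed code:
w = w - (c + data)
width = []
for rows in c:
    width.append(n // c)
w = c
data = n
c = c - data[w]
c = handle(n)
width = width - n
for width in n:
    data = handle(w[4])
    handle(c)
w = w * (w // 37)
w = process(c[n])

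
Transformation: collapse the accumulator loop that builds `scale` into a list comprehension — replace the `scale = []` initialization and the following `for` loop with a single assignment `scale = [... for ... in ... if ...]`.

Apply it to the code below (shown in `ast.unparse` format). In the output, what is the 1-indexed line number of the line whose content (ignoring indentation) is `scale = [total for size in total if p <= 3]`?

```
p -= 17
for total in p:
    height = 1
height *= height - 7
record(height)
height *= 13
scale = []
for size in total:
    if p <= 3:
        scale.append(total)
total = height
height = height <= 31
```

7

Transformed code:
p -= 17
for total in p:
    height = 1
height *= height - 7
record(height)
height *= 13
scale = [total for size in total if p <= 3]
total = height
height = height <= 31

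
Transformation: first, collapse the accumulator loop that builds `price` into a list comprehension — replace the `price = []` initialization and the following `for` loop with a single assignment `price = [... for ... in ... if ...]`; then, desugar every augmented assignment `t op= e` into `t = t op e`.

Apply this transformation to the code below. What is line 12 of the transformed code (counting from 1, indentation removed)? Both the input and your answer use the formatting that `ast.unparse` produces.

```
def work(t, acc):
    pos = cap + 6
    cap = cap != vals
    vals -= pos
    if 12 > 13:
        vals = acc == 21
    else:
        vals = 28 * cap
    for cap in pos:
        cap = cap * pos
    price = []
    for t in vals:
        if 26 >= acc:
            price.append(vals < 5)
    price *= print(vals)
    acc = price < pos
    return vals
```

price = price * print(vals)

Transformed code:
def work(t, acc):
    pos = cap + 6
    cap = cap != vals
    vals = vals - pos
    if 12 > 13:
        vals = acc == 21
    else:
        vals = 28 * cap
    for cap in pos:
        cap = cap * pos
    price = [vals < 5 for t in vals if 26 >= acc]
    price = price * print(vals)
    acc = price < pos
    return vals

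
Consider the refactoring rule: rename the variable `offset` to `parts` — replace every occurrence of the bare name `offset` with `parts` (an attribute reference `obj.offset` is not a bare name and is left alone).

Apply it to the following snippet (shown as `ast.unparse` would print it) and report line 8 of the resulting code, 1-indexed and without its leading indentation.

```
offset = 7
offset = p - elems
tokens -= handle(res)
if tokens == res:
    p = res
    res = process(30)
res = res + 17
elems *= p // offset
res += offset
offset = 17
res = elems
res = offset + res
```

elems *= p // parts

Transformed code:
parts = 7
parts = p - elems
tokens -= handle(res)
if tokens == res:
    p = res
    res = process(30)
res = res + 17
elems *= p // parts
res += parts
parts = 17
res = elems
res = parts + res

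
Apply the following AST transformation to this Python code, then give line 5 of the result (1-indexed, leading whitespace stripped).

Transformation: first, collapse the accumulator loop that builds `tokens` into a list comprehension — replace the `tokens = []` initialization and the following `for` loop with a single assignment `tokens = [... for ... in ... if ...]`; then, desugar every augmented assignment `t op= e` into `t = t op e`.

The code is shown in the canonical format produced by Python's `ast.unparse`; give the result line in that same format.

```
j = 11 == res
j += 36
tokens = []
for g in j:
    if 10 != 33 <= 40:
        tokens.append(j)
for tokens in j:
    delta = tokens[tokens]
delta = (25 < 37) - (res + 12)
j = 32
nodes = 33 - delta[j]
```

Transformed code:
j = 11 == res
j = j + 36
tokens = [j for g in j if 10 != 33 <= 40]
for tokens in j:
    delta = tokens[tokens]
delta = (25 < 37) - (res + 12)
j = 32
nodes = 33 - delta[j]

delta = tokens[tokens]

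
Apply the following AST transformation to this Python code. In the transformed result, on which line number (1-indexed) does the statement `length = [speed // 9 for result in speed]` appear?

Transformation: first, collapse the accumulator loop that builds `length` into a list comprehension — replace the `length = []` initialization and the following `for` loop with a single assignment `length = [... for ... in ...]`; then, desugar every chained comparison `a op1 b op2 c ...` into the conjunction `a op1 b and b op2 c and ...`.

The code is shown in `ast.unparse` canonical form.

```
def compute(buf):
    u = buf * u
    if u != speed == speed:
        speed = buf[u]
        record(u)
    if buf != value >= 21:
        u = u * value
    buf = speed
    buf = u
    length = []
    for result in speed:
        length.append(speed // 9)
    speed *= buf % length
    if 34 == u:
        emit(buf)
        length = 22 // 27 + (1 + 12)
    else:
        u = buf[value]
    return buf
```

10

Transformed code:
def compute(buf):
    u = buf * u
    if u != speed and speed == speed:
        speed = buf[u]
        record(u)
    if buf != value and value >= 21:
        u = u * value
    buf = speed
    buf = u
    length = [speed // 9 for result in speed]
    speed *= buf % length
    if 34 == u:
        emit(buf)
        length = 22 // 27 + (1 + 12)
    else:
        u = buf[value]
    return buf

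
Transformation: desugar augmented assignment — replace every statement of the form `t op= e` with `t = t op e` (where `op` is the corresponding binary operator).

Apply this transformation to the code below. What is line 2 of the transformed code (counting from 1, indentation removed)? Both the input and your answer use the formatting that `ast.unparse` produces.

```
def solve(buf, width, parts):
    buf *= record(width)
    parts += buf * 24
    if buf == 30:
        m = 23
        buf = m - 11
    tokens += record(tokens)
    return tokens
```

buf = buf * record(width)

Transformed code:
def solve(buf, width, parts):
    buf = buf * record(width)
    parts = parts + buf * 24
    if buf == 30:
        m = 23
        buf = m - 11
    tokens = tokens + record(tokens)
    return tokens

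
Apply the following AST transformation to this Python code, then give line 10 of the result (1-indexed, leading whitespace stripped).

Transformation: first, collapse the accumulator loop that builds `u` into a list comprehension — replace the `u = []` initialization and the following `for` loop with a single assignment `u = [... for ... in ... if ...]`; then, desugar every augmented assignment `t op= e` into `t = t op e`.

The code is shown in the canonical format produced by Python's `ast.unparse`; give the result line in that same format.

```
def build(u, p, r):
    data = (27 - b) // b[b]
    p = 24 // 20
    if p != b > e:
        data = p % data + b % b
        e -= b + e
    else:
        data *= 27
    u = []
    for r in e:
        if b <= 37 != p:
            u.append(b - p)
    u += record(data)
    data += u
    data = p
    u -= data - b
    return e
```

u = u + record(data)

Transformed code:
def build(u, p, r):
    data = (27 - b) // b[b]
    p = 24 // 20
    if p != b > e:
        data = p % data + b % b
        e = e - (b + e)
    else:
        data = data * 27
    u = [b - p for r in e if b <= 37 != p]
    u = u + record(data)
    data = data + u
    data = p
    u = u - (data - b)
    return e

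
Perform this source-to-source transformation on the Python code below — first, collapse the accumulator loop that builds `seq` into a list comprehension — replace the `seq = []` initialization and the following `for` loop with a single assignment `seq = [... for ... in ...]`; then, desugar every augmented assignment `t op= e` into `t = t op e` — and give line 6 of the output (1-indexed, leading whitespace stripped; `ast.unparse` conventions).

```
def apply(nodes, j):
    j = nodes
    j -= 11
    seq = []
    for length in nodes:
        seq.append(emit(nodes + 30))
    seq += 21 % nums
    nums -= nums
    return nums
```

Transformed code:
def apply(nodes, j):
    j = nodes
    j = j - 11
    seq = [emit(nodes + 30) for length in nodes]
    seq = seq + 21 % nums
    nums = nums - nums
    return nums

nums = nums - nums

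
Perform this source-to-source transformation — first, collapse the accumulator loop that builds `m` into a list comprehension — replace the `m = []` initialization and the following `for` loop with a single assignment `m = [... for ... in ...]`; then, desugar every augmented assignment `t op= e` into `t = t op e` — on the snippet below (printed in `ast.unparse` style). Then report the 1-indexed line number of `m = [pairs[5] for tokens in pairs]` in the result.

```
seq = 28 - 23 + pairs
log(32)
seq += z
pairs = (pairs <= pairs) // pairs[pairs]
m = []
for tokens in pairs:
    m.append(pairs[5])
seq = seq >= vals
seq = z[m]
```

5

Transformed code:
seq = 28 - 23 + pairs
log(32)
seq = seq + z
pairs = (pairs <= pairs) // pairs[pairs]
m = [pairs[5] for tokens in pairs]
seq = seq >= vals
seq = z[m]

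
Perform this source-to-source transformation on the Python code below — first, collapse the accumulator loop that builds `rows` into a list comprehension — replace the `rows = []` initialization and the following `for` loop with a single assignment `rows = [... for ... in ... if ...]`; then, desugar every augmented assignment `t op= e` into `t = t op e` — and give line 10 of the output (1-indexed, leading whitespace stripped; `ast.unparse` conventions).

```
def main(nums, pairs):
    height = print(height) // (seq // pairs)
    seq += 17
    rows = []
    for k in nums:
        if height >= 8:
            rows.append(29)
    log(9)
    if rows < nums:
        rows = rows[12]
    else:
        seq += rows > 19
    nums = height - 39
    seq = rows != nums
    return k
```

Transformed code:
def main(nums, pairs):
    height = print(height) // (seq // pairs)
    seq = seq + 17
    rows = [29 for k in nums if height >= 8]
    log(9)
    if rows < nums:
        rows = rows[12]
    else:
        seq = seq + (rows > 19)
    nums = height - 39
    seq = rows != nums
    return k

nums = height - 39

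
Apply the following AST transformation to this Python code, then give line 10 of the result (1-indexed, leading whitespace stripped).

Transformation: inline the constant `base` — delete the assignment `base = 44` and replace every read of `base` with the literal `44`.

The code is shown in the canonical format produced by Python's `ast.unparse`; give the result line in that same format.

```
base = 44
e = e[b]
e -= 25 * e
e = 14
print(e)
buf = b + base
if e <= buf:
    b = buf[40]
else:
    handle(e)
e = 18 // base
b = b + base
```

Transformed code:
e = e[b]
e -= 25 * e
e = 14
print(e)
buf = b + 44
if e <= buf:
    b = buf[40]
else:
    handle(e)
e = 18 // 44
b = b + 44

e = 18 // 44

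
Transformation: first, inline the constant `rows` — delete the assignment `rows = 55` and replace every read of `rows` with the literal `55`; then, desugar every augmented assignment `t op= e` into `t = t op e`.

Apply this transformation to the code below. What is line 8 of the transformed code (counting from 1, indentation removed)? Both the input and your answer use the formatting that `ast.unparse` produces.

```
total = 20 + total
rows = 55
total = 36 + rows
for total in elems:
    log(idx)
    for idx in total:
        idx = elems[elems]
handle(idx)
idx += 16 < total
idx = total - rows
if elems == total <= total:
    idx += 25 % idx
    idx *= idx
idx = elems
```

idx = idx + (16 < total)

Transformed code:
total = 20 + total
total = 36 + 55
for total in elems:
    log(idx)
    for idx in total:
        idx = elems[elems]
handle(idx)
idx = idx + (16 < total)
idx = total - 55
if elems == total <= total:
    idx = idx + 25 % idx
    idx = idx * idx
idx = elems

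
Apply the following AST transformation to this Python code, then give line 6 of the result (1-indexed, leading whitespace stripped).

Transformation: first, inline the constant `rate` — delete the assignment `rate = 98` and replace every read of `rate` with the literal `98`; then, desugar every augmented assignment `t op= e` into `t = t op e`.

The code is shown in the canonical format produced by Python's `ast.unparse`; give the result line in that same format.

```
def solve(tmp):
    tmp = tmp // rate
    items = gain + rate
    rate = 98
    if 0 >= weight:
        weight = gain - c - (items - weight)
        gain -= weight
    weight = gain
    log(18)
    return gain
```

gain = gain - weight

Transformed code:
def solve(tmp):
    tmp = tmp // 98
    items = gain + 98
    if 0 >= weight:
        weight = gain - c - (items - weight)
        gain = gain - weight
    weight = gain
    log(18)
    return gain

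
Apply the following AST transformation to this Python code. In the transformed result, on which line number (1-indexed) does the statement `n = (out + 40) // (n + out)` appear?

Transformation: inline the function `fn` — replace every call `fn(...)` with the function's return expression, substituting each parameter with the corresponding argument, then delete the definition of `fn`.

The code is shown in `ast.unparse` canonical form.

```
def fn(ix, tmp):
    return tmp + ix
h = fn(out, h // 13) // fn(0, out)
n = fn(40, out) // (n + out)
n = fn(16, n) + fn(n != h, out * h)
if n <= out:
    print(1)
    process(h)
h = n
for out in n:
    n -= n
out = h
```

2

Transformed code:
h = (h // 13 + out) // (out + 0)
n = (out + 40) // (n + out)
n = n + 16 + (out * h + (n != h))
if n <= out:
    print(1)
    process(h)
h = n
for out in n:
    n -= n
out = h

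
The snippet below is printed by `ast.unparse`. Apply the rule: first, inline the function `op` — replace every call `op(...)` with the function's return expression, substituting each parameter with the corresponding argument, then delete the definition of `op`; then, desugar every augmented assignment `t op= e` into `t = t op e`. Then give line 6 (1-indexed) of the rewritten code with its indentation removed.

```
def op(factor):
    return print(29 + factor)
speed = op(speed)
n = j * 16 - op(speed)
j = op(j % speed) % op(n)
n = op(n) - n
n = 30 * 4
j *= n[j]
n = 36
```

Transformed code:
speed = print(29 + speed)
n = j * 16 - print(29 + speed)
j = print(29 + j % speed) % print(29 + n)
n = print(29 + n) - n
n = 30 * 4
j = j * n[j]
n = 36

j = j * n[j]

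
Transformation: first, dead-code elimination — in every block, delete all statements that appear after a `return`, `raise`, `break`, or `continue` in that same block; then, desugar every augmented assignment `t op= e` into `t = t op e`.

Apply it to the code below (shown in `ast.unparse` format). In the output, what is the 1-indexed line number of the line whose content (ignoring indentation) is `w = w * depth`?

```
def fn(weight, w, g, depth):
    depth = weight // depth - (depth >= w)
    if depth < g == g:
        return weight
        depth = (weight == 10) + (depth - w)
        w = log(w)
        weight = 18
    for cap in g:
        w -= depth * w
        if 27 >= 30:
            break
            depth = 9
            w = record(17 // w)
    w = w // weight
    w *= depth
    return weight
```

Transformed code:
def fn(weight, w, g, depth):
    depth = weight // depth - (depth >= w)
    if depth < g == g:
        return weight
    for cap in g:
        w = w - depth * w
        if 27 >= 30:
            break
    w = w // weight
    w = w * depth
    return weight

10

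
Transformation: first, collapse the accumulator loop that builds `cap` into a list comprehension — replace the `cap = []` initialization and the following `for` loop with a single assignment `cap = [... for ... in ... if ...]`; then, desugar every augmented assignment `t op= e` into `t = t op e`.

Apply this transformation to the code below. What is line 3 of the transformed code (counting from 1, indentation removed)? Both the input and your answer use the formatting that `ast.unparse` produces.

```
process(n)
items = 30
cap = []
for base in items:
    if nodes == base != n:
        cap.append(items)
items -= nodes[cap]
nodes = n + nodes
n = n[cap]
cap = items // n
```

Transformed code:
process(n)
items = 30
cap = [items for base in items if nodes == base != n]
items = items - nodes[cap]
nodes = n + nodes
n = n[cap]
cap = items // n

cap = [items for base in items if nodes == base != n]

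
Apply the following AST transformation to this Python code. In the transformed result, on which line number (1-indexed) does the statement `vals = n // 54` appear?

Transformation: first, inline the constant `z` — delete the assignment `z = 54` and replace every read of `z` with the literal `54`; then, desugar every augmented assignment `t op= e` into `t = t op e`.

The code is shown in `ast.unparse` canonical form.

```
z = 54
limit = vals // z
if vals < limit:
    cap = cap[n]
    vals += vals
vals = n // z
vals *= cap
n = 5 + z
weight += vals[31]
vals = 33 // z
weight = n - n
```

Transformed code:
limit = vals // 54
if vals < limit:
    cap = cap[n]
    vals = vals + vals
vals = n // 54
vals = vals * cap
n = 5 + 54
weight = weight + vals[31]
vals = 33 // 54
weight = n - n

5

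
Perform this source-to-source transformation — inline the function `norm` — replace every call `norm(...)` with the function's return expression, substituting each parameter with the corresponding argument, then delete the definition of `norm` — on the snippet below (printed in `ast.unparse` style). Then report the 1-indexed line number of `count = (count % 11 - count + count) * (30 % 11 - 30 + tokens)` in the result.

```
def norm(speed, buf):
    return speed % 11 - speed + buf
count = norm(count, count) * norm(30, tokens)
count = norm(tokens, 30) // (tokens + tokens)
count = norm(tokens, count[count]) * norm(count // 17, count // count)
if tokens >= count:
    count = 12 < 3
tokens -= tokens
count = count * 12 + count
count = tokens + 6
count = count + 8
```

Transformed code:
count = (count % 11 - count + count) * (30 % 11 - 30 + tokens)
count = (tokens % 11 - tokens + 30) // (tokens + tokens)
count = (tokens % 11 - tokens + count[count]) * (count // 17 % 11 - count // 17 + count // count)
if tokens >= count:
    count = 12 < 3
tokens -= tokens
count = count * 12 + count
count = tokens + 6
count = count + 8

1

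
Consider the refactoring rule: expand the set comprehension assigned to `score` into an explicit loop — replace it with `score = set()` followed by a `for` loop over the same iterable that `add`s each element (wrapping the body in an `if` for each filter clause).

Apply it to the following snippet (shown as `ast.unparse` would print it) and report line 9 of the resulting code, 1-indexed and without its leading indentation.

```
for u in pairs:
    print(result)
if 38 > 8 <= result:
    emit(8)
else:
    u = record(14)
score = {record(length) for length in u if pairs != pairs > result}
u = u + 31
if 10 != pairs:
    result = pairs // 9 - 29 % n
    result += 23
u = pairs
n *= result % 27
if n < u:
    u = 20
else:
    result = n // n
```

Transformed code:
for u in pairs:
    print(result)
if 38 > 8 <= result:
    emit(8)
else:
    u = record(14)
score = set()
for length in u:
    if pairs != pairs > result:
        score.add(record(length))
u = u + 31
if 10 != pairs:
    result = pairs // 9 - 29 % n
    result += 23
u = pairs
n *= result % 27
if n < u:
    u = 20
else:
    result = n // n

if pairs != pairs > result:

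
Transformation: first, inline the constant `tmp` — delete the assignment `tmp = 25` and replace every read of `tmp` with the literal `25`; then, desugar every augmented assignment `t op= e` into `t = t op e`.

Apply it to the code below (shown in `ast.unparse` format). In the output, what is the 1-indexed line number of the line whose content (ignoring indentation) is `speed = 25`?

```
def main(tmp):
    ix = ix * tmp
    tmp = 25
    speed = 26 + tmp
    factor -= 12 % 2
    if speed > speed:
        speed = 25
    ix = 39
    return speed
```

6

Transformed code:
def main(tmp):
    ix = ix * 25
    speed = 26 + 25
    factor = factor - 12 % 2
    if speed > speed:
        speed = 25
    ix = 39
    return speed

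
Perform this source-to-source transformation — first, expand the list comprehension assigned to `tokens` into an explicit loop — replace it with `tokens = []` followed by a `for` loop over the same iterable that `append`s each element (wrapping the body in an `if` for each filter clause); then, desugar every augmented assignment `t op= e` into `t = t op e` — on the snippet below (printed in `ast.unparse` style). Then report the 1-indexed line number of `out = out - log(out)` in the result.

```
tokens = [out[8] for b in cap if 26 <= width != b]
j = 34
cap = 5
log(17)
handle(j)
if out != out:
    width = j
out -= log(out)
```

Transformed code:
tokens = []
for b in cap:
    if 26 <= width != b:
        tokens.append(out[8])
j = 34
cap = 5
log(17)
handle(j)
if out != out:
    width = j
out = out - log(out)

11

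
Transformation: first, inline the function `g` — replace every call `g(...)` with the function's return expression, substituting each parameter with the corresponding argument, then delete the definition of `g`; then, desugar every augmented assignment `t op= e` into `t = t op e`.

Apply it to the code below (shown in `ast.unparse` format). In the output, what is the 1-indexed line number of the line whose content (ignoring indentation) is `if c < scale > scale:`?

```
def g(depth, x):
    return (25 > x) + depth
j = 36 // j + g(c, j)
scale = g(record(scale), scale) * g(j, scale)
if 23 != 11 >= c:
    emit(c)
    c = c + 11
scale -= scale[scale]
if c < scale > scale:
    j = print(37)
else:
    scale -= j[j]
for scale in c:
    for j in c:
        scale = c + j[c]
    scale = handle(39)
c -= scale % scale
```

Transformed code:
j = 36 // j + ((25 > j) + c)
scale = ((25 > scale) + record(scale)) * ((25 > scale) + j)
if 23 != 11 >= c:
    emit(c)
    c = c + 11
scale = scale - scale[scale]
if c < scale > scale:
    j = print(37)
else:
    scale = scale - j[j]
for scale in c:
    for j in c:
        scale = c + j[c]
    scale = handle(39)
c = c - scale % scale

7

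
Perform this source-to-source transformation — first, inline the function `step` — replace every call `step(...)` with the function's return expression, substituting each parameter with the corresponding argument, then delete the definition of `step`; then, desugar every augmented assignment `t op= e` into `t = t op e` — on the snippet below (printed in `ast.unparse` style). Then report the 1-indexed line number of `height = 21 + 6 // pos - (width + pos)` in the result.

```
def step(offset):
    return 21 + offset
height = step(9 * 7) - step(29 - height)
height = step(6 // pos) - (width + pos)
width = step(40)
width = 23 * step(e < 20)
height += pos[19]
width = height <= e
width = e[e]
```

2

Transformed code:
height = 21 + 9 * 7 - (21 + (29 - height))
height = 21 + 6 // pos - (width + pos)
width = 21 + 40
width = 23 * (21 + (e < 20))
height = height + pos[19]
width = height <= e
width = e[e]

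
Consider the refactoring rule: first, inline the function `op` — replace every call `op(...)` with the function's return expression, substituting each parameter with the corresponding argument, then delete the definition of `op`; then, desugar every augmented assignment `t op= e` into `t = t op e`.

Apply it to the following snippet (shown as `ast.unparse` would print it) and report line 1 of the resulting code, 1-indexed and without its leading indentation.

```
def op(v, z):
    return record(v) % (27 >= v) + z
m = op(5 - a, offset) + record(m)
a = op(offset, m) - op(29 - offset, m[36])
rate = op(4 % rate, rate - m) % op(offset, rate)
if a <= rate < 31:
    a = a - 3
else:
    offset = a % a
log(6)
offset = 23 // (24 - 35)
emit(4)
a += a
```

Transformed code:
m = record(5 - a) % (27 >= 5 - a) + offset + record(m)
a = record(offset) % (27 >= offset) + m - (record(29 - offset) % (27 >= 29 - offset) + m[36])
rate = (record(4 % rate) % (27 >= 4 % rate) + (rate - m)) % (record(offset) % (27 >= offset) + rate)
if a <= rate < 31:
    a = a - 3
else:
    offset = a % a
log(6)
offset = 23 // (24 - 35)
emit(4)
a = a + a

m = record(5 - a) % (27 >= 5 - a) + offset + record(m)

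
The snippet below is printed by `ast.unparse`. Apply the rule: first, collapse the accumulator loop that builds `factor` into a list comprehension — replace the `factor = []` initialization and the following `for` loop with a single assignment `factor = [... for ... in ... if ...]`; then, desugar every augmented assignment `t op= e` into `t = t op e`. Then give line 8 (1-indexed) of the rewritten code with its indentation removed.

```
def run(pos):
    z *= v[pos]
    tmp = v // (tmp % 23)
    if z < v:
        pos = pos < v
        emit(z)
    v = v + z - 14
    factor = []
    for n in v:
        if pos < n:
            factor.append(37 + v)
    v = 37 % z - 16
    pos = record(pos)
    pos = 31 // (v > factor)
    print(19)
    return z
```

Transformed code:
def run(pos):
    z = z * v[pos]
    tmp = v // (tmp % 23)
    if z < v:
        pos = pos < v
        emit(z)
    v = v + z - 14
    factor = [37 + v for n in v if pos < n]
    v = 37 % z - 16
    pos = record(pos)
    pos = 31 // (v > factor)
    print(19)
    return z

factor = [37 + v for n in v if pos < n]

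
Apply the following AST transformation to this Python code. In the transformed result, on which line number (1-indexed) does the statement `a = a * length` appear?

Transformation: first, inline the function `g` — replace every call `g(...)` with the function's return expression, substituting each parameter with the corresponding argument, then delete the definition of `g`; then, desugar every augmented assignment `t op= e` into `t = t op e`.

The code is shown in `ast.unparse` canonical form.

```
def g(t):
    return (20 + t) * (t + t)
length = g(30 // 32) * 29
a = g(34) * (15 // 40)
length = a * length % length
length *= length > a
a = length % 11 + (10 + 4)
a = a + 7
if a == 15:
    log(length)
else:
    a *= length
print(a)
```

Transformed code:
length = (20 + 30 // 32) * (30 // 32 + 30 // 32) * 29
a = (20 + 34) * (34 + 34) * (15 // 40)
length = a * length % length
length = length * (length > a)
a = length % 11 + (10 + 4)
a = a + 7
if a == 15:
    log(length)
else:
    a = a * length
print(a)

10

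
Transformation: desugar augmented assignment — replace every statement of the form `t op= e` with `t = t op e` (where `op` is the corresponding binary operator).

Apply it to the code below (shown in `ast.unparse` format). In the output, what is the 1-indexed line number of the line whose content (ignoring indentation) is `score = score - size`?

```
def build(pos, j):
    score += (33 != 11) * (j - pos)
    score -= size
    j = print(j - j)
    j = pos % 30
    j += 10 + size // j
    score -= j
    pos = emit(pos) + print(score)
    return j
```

3

Transformed code:
def build(pos, j):
    score = score + (33 != 11) * (j - pos)
    score = score - size
    j = print(j - j)
    j = pos % 30
    j = j + (10 + size // j)
    score = score - j
    pos = emit(pos) + print(score)
    return j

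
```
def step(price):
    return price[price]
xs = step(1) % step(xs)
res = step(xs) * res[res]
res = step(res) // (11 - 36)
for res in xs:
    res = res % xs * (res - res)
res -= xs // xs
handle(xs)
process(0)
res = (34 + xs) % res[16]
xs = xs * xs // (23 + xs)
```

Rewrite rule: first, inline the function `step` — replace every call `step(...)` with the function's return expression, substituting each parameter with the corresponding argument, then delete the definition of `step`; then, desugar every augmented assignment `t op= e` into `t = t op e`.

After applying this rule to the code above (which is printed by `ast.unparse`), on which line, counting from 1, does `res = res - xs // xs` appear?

Transformed code:
xs = 1[1] % xs[xs]
res = xs[xs] * res[res]
res = res[res] // (11 - 36)
for res in xs:
    res = res % xs * (res - res)
res = res - xs // xs
handle(xs)
process(0)
res = (34 + xs) % res[16]
xs = xs * xs // (23 + xs)

6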